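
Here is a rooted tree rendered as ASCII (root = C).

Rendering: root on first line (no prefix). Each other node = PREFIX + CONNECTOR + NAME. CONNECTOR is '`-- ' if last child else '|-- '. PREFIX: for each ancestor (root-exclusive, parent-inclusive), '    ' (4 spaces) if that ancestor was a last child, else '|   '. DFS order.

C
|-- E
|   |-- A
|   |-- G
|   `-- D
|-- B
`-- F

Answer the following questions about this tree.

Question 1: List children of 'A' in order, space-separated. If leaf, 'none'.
Node A's children (from adjacency): (leaf)

Answer: none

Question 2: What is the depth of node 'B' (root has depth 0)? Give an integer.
Path from root to B: C -> B
Depth = number of edges = 1

Answer: 1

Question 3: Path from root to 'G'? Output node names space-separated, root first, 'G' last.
Walk down from root: C -> E -> G

Answer: C E G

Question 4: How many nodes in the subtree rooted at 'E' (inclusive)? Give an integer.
Subtree rooted at E contains: A, D, E, G
Count = 4

Answer: 4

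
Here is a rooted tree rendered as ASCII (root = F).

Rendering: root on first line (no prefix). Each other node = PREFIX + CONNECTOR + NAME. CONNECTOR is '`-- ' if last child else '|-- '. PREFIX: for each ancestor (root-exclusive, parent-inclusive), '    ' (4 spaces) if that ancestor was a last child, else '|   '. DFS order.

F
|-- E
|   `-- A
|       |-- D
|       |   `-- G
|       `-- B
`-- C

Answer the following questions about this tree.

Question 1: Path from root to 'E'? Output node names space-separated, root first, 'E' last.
Answer: F E

Derivation:
Walk down from root: F -> E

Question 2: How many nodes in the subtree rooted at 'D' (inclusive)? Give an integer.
Subtree rooted at D contains: D, G
Count = 2

Answer: 2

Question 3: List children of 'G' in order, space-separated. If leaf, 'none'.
Answer: none

Derivation:
Node G's children (from adjacency): (leaf)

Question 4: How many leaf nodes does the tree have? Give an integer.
Answer: 3

Derivation:
Leaves (nodes with no children): B, C, G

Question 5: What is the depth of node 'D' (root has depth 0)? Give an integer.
Path from root to D: F -> E -> A -> D
Depth = number of edges = 3

Answer: 3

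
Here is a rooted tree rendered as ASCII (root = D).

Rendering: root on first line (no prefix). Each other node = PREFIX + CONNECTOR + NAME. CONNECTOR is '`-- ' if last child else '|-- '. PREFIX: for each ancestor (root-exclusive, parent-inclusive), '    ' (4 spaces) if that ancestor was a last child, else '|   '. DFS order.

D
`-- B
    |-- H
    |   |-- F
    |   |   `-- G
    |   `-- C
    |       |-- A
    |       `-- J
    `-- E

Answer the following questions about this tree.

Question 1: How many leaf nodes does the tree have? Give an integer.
Leaves (nodes with no children): A, E, G, J

Answer: 4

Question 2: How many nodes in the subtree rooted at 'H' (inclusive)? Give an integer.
Subtree rooted at H contains: A, C, F, G, H, J
Count = 6

Answer: 6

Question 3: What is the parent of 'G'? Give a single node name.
Scan adjacency: G appears as child of F

Answer: F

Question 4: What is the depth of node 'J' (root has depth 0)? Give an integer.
Answer: 4

Derivation:
Path from root to J: D -> B -> H -> C -> J
Depth = number of edges = 4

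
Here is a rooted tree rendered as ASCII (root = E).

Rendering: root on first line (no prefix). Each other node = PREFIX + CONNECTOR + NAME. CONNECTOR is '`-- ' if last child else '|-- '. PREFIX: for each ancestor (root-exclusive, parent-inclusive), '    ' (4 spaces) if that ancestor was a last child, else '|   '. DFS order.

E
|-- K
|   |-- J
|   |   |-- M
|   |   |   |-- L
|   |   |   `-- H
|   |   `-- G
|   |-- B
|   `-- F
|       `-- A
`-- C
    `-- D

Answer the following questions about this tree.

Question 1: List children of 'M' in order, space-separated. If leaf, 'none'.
Answer: L H

Derivation:
Node M's children (from adjacency): L, H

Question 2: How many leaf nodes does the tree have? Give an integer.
Leaves (nodes with no children): A, B, D, G, H, L

Answer: 6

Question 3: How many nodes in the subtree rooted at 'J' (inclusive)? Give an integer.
Subtree rooted at J contains: G, H, J, L, M
Count = 5

Answer: 5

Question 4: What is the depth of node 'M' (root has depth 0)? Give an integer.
Path from root to M: E -> K -> J -> M
Depth = number of edges = 3

Answer: 3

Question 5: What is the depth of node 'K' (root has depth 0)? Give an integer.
Path from root to K: E -> K
Depth = number of edges = 1

Answer: 1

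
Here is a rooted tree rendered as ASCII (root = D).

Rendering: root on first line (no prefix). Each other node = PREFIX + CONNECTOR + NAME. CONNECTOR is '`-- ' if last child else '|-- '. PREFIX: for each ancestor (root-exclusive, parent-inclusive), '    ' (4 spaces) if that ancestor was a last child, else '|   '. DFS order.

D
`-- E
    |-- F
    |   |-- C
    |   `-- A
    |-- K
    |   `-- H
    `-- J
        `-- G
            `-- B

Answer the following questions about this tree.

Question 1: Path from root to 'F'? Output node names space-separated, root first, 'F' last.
Answer: D E F

Derivation:
Walk down from root: D -> E -> F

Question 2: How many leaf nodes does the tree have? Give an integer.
Leaves (nodes with no children): A, B, C, H

Answer: 4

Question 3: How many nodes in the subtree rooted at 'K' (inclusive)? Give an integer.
Subtree rooted at K contains: H, K
Count = 2

Answer: 2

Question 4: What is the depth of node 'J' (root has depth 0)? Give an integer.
Answer: 2

Derivation:
Path from root to J: D -> E -> J
Depth = number of edges = 2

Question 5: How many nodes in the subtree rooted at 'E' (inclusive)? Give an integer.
Answer: 9

Derivation:
Subtree rooted at E contains: A, B, C, E, F, G, H, J, K
Count = 9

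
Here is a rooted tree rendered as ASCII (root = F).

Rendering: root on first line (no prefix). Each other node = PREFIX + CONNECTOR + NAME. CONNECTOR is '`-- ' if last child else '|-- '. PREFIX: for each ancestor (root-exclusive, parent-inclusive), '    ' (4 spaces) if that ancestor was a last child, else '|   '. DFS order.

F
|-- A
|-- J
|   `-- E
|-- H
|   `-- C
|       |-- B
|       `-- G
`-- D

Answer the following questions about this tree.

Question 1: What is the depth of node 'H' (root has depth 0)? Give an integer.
Answer: 1

Derivation:
Path from root to H: F -> H
Depth = number of edges = 1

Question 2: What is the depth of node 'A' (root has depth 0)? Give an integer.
Answer: 1

Derivation:
Path from root to A: F -> A
Depth = number of edges = 1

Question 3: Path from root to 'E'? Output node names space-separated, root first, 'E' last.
Answer: F J E

Derivation:
Walk down from root: F -> J -> E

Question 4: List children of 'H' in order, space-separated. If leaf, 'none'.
Node H's children (from adjacency): C

Answer: C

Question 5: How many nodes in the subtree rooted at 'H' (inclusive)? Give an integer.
Subtree rooted at H contains: B, C, G, H
Count = 4

Answer: 4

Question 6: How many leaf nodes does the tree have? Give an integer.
Leaves (nodes with no children): A, B, D, E, G

Answer: 5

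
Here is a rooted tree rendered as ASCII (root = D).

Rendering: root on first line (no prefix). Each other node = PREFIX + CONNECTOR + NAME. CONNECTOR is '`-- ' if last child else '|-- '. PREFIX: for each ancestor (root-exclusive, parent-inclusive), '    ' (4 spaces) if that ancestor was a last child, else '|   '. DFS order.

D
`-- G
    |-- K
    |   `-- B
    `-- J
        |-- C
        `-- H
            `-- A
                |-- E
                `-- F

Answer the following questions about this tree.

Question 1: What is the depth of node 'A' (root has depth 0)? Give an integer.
Path from root to A: D -> G -> J -> H -> A
Depth = number of edges = 4

Answer: 4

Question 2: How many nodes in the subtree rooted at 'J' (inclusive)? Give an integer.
Answer: 6

Derivation:
Subtree rooted at J contains: A, C, E, F, H, J
Count = 6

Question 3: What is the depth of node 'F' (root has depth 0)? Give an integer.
Path from root to F: D -> G -> J -> H -> A -> F
Depth = number of edges = 5

Answer: 5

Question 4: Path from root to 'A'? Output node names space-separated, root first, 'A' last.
Answer: D G J H A

Derivation:
Walk down from root: D -> G -> J -> H -> A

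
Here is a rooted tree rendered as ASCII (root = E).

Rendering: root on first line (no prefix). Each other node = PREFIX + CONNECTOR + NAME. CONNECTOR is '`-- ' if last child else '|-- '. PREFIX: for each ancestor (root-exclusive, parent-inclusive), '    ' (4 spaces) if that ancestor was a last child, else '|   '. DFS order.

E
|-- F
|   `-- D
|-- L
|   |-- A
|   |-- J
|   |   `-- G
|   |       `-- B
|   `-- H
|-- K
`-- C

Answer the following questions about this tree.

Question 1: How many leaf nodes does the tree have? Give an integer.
Leaves (nodes with no children): A, B, C, D, H, K

Answer: 6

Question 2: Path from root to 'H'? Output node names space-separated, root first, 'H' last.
Answer: E L H

Derivation:
Walk down from root: E -> L -> H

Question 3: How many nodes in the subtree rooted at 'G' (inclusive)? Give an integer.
Answer: 2

Derivation:
Subtree rooted at G contains: B, G
Count = 2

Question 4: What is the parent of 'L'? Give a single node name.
Answer: E

Derivation:
Scan adjacency: L appears as child of E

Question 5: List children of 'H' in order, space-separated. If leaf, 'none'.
Answer: none

Derivation:
Node H's children (from adjacency): (leaf)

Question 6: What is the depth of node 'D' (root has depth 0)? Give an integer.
Answer: 2

Derivation:
Path from root to D: E -> F -> D
Depth = number of edges = 2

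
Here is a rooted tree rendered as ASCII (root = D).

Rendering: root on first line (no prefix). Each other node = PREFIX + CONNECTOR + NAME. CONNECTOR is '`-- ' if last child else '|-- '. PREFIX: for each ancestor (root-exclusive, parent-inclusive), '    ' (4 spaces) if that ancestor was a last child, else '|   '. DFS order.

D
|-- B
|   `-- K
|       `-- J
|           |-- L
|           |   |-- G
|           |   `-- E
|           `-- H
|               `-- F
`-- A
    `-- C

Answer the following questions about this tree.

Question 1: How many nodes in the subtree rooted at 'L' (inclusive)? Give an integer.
Subtree rooted at L contains: E, G, L
Count = 3

Answer: 3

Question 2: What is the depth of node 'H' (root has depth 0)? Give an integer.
Path from root to H: D -> B -> K -> J -> H
Depth = number of edges = 4

Answer: 4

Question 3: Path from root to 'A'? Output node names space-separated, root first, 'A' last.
Answer: D A

Derivation:
Walk down from root: D -> A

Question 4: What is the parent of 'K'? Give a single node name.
Answer: B

Derivation:
Scan adjacency: K appears as child of B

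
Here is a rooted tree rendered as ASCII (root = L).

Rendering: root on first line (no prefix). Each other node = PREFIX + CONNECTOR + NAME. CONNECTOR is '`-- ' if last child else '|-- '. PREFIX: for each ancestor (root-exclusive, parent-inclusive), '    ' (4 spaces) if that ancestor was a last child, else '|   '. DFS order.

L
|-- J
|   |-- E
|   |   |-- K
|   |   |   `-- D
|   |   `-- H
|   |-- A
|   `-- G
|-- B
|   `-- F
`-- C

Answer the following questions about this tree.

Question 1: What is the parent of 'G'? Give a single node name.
Answer: J

Derivation:
Scan adjacency: G appears as child of J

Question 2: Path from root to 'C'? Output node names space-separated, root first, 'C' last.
Answer: L C

Derivation:
Walk down from root: L -> C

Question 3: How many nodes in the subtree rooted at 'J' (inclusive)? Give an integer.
Answer: 7

Derivation:
Subtree rooted at J contains: A, D, E, G, H, J, K
Count = 7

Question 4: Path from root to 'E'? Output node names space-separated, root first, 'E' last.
Walk down from root: L -> J -> E

Answer: L J E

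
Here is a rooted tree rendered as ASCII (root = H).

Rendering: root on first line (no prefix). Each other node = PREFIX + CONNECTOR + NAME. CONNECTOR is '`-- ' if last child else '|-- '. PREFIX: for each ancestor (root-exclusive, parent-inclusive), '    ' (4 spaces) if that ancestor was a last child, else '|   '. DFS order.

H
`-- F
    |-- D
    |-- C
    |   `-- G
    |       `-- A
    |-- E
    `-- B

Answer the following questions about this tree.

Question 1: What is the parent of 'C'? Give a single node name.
Answer: F

Derivation:
Scan adjacency: C appears as child of F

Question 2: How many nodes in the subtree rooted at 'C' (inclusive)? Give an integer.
Answer: 3

Derivation:
Subtree rooted at C contains: A, C, G
Count = 3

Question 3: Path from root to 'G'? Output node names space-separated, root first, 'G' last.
Answer: H F C G

Derivation:
Walk down from root: H -> F -> C -> G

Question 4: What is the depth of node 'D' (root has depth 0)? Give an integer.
Answer: 2

Derivation:
Path from root to D: H -> F -> D
Depth = number of edges = 2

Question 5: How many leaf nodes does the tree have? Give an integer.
Answer: 4

Derivation:
Leaves (nodes with no children): A, B, D, E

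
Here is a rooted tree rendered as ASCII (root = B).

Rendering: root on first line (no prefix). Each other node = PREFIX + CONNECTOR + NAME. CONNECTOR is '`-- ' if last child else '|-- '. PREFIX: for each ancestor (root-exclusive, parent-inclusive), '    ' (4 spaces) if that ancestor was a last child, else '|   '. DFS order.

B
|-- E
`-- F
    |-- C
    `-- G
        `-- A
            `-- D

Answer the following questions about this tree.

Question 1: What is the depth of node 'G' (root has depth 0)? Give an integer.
Path from root to G: B -> F -> G
Depth = number of edges = 2

Answer: 2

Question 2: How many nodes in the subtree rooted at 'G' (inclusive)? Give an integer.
Subtree rooted at G contains: A, D, G
Count = 3

Answer: 3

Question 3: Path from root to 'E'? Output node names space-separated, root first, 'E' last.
Answer: B E

Derivation:
Walk down from root: B -> E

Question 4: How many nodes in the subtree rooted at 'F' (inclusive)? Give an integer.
Answer: 5

Derivation:
Subtree rooted at F contains: A, C, D, F, G
Count = 5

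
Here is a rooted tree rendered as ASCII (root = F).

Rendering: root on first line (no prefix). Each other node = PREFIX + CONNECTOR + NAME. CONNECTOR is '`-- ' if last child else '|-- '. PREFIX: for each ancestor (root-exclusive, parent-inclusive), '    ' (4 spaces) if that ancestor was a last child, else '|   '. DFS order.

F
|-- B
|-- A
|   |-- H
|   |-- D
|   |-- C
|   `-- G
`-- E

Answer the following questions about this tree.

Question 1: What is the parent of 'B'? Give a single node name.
Scan adjacency: B appears as child of F

Answer: F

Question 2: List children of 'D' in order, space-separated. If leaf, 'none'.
Answer: none

Derivation:
Node D's children (from adjacency): (leaf)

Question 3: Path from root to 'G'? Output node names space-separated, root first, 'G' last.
Answer: F A G

Derivation:
Walk down from root: F -> A -> G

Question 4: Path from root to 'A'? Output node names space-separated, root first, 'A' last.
Answer: F A

Derivation:
Walk down from root: F -> A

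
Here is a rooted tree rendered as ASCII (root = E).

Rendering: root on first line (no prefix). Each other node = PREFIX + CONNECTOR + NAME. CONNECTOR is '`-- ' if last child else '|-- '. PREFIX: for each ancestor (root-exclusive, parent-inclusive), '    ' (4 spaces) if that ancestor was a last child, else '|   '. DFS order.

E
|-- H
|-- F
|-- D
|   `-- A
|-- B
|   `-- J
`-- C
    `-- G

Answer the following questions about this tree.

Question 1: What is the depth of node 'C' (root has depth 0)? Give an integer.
Answer: 1

Derivation:
Path from root to C: E -> C
Depth = number of edges = 1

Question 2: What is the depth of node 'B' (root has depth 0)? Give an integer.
Path from root to B: E -> B
Depth = number of edges = 1

Answer: 1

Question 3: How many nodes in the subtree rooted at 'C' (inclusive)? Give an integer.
Answer: 2

Derivation:
Subtree rooted at C contains: C, G
Count = 2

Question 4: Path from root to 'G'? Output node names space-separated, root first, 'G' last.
Answer: E C G

Derivation:
Walk down from root: E -> C -> G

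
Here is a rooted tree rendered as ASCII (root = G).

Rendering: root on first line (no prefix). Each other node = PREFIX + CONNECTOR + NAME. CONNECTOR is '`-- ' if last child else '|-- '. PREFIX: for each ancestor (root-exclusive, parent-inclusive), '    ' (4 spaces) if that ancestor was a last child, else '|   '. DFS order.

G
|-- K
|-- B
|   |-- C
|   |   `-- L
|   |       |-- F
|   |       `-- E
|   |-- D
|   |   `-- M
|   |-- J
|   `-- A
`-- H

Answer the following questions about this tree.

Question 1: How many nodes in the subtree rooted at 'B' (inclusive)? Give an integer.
Subtree rooted at B contains: A, B, C, D, E, F, J, L, M
Count = 9

Answer: 9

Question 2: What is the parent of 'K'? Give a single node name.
Answer: G

Derivation:
Scan adjacency: K appears as child of G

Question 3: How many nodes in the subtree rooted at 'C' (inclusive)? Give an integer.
Answer: 4

Derivation:
Subtree rooted at C contains: C, E, F, L
Count = 4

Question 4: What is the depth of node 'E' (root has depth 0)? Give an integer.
Answer: 4

Derivation:
Path from root to E: G -> B -> C -> L -> E
Depth = number of edges = 4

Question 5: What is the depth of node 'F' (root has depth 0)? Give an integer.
Path from root to F: G -> B -> C -> L -> F
Depth = number of edges = 4

Answer: 4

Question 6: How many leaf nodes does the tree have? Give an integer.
Answer: 7

Derivation:
Leaves (nodes with no children): A, E, F, H, J, K, M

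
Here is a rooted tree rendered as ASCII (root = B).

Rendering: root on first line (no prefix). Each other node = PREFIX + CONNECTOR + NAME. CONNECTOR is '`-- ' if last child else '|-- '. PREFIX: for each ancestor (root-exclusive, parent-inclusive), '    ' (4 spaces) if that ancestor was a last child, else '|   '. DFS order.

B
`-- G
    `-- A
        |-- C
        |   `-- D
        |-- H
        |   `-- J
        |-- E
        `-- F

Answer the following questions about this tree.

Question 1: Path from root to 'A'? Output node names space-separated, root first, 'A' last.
Walk down from root: B -> G -> A

Answer: B G A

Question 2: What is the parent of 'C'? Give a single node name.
Scan adjacency: C appears as child of A

Answer: A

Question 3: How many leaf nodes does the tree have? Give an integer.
Leaves (nodes with no children): D, E, F, J

Answer: 4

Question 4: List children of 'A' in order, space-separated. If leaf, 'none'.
Node A's children (from adjacency): C, H, E, F

Answer: C H E F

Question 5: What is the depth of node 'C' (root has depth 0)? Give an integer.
Answer: 3

Derivation:
Path from root to C: B -> G -> A -> C
Depth = number of edges = 3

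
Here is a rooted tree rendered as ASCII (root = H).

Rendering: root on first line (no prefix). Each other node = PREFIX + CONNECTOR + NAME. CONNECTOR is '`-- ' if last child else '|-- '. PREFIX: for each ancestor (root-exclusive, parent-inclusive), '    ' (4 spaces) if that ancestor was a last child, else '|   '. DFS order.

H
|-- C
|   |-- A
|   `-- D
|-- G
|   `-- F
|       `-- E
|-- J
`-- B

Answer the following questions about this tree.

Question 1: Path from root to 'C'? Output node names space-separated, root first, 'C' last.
Walk down from root: H -> C

Answer: H C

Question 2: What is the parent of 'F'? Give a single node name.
Scan adjacency: F appears as child of G

Answer: G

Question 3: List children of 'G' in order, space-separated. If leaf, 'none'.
Node G's children (from adjacency): F

Answer: F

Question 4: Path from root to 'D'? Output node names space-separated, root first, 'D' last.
Answer: H C D

Derivation:
Walk down from root: H -> C -> D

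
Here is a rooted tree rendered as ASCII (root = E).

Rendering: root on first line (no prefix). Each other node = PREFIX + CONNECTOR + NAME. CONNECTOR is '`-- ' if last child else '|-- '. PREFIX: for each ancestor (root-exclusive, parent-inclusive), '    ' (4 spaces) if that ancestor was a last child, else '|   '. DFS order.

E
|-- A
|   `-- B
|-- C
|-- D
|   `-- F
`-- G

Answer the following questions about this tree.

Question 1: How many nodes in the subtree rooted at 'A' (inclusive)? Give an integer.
Answer: 2

Derivation:
Subtree rooted at A contains: A, B
Count = 2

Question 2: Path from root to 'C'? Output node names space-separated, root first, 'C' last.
Walk down from root: E -> C

Answer: E C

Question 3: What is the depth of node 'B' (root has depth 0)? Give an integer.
Answer: 2

Derivation:
Path from root to B: E -> A -> B
Depth = number of edges = 2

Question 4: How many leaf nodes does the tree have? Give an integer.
Answer: 4

Derivation:
Leaves (nodes with no children): B, C, F, G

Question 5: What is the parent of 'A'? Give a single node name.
Answer: E

Derivation:
Scan adjacency: A appears as child of E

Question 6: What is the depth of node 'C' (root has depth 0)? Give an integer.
Answer: 1

Derivation:
Path from root to C: E -> C
Depth = number of edges = 1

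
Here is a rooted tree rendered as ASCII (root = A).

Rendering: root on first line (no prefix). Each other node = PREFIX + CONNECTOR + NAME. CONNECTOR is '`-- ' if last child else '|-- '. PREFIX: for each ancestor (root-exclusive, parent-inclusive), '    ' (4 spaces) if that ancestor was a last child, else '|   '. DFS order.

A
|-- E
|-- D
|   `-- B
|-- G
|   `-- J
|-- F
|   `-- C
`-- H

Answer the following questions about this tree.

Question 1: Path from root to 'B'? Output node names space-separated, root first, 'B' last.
Walk down from root: A -> D -> B

Answer: A D B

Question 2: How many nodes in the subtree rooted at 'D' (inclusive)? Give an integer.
Subtree rooted at D contains: B, D
Count = 2

Answer: 2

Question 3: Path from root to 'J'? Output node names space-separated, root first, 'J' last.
Answer: A G J

Derivation:
Walk down from root: A -> G -> J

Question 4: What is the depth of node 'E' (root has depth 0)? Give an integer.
Path from root to E: A -> E
Depth = number of edges = 1

Answer: 1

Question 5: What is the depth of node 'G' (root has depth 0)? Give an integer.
Answer: 1

Derivation:
Path from root to G: A -> G
Depth = number of edges = 1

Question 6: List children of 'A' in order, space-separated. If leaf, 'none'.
Answer: E D G F H

Derivation:
Node A's children (from adjacency): E, D, G, F, H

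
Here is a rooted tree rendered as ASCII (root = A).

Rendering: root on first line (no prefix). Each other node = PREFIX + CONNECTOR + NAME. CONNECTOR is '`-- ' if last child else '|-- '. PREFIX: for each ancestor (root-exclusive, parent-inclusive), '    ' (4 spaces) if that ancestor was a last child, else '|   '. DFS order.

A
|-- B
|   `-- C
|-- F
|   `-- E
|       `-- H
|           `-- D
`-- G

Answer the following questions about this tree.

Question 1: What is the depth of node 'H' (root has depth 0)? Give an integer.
Answer: 3

Derivation:
Path from root to H: A -> F -> E -> H
Depth = number of edges = 3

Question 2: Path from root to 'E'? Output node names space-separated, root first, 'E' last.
Answer: A F E

Derivation:
Walk down from root: A -> F -> E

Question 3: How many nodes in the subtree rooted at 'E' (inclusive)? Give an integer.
Subtree rooted at E contains: D, E, H
Count = 3

Answer: 3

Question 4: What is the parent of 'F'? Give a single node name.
Scan adjacency: F appears as child of A

Answer: A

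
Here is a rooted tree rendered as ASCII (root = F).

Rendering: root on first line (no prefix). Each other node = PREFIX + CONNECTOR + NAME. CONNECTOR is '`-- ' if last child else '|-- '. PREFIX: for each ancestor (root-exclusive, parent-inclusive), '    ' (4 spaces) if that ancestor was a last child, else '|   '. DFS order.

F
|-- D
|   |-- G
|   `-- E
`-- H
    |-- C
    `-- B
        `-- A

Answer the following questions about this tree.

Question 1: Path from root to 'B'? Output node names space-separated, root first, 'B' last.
Walk down from root: F -> H -> B

Answer: F H B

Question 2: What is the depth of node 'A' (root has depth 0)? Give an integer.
Path from root to A: F -> H -> B -> A
Depth = number of edges = 3

Answer: 3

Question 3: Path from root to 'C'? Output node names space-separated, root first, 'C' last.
Walk down from root: F -> H -> C

Answer: F H C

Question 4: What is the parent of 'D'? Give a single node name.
Answer: F

Derivation:
Scan adjacency: D appears as child of F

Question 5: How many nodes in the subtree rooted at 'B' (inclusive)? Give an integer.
Subtree rooted at B contains: A, B
Count = 2

Answer: 2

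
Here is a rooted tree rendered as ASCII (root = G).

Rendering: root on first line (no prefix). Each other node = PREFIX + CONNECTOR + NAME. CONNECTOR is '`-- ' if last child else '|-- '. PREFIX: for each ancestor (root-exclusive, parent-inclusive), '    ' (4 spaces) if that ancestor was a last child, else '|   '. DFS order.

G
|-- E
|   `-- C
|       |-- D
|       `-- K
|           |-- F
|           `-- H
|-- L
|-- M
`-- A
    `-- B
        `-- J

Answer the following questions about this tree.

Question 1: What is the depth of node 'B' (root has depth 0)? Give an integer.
Answer: 2

Derivation:
Path from root to B: G -> A -> B
Depth = number of edges = 2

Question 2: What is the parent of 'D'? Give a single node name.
Answer: C

Derivation:
Scan adjacency: D appears as child of C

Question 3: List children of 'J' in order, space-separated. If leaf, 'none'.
Answer: none

Derivation:
Node J's children (from adjacency): (leaf)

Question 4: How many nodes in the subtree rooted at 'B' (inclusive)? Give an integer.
Answer: 2

Derivation:
Subtree rooted at B contains: B, J
Count = 2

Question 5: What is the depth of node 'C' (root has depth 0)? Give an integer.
Path from root to C: G -> E -> C
Depth = number of edges = 2

Answer: 2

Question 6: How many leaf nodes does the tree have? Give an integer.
Leaves (nodes with no children): D, F, H, J, L, M

Answer: 6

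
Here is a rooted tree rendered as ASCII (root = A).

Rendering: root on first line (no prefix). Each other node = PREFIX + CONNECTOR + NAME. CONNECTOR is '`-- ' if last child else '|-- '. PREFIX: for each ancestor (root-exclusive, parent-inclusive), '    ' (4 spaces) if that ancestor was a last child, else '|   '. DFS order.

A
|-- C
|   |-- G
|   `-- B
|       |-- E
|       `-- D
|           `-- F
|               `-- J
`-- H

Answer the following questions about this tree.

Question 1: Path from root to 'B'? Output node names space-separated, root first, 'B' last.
Answer: A C B

Derivation:
Walk down from root: A -> C -> B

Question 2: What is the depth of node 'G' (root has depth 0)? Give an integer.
Answer: 2

Derivation:
Path from root to G: A -> C -> G
Depth = number of edges = 2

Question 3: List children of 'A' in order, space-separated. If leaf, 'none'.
Node A's children (from adjacency): C, H

Answer: C H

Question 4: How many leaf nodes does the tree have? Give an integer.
Answer: 4

Derivation:
Leaves (nodes with no children): E, G, H, J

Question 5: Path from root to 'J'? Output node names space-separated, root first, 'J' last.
Answer: A C B D F J

Derivation:
Walk down from root: A -> C -> B -> D -> F -> J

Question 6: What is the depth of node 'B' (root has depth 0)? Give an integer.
Path from root to B: A -> C -> B
Depth = number of edges = 2

Answer: 2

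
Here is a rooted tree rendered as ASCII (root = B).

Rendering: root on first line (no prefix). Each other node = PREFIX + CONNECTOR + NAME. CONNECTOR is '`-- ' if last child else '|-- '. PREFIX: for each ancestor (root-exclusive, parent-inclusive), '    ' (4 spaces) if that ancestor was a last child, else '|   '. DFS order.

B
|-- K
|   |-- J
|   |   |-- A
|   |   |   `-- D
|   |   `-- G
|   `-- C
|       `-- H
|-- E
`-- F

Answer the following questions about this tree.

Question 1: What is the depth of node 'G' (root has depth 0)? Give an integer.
Answer: 3

Derivation:
Path from root to G: B -> K -> J -> G
Depth = number of edges = 3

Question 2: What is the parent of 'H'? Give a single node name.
Scan adjacency: H appears as child of C

Answer: C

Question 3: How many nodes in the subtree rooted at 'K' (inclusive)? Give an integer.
Answer: 7

Derivation:
Subtree rooted at K contains: A, C, D, G, H, J, K
Count = 7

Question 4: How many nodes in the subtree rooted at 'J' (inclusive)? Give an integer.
Subtree rooted at J contains: A, D, G, J
Count = 4

Answer: 4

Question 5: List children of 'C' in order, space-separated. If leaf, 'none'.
Answer: H

Derivation:
Node C's children (from adjacency): H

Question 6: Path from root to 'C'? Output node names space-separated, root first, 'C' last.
Answer: B K C

Derivation:
Walk down from root: B -> K -> C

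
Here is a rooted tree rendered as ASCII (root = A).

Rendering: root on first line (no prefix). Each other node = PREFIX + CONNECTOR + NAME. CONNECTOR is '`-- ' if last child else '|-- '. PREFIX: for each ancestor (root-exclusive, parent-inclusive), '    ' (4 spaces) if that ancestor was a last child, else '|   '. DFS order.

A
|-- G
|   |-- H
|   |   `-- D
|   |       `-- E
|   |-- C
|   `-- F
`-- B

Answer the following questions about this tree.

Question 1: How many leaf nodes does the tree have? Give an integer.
Leaves (nodes with no children): B, C, E, F

Answer: 4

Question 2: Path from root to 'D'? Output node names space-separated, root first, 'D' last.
Walk down from root: A -> G -> H -> D

Answer: A G H D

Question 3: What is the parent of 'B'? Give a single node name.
Scan adjacency: B appears as child of A

Answer: A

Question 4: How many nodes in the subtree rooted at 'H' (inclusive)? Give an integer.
Subtree rooted at H contains: D, E, H
Count = 3

Answer: 3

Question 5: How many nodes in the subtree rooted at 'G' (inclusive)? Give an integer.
Answer: 6

Derivation:
Subtree rooted at G contains: C, D, E, F, G, H
Count = 6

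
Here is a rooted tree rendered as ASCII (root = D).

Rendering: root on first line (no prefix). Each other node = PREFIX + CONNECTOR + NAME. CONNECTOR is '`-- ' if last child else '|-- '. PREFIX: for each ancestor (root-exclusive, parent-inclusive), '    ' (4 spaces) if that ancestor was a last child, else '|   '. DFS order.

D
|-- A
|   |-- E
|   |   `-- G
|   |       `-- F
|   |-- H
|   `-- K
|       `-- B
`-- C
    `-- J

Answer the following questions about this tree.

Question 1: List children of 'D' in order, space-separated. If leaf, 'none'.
Answer: A C

Derivation:
Node D's children (from adjacency): A, C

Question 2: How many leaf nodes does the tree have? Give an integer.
Leaves (nodes with no children): B, F, H, J

Answer: 4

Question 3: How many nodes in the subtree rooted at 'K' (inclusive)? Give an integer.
Answer: 2

Derivation:
Subtree rooted at K contains: B, K
Count = 2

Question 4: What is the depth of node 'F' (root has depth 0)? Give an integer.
Answer: 4

Derivation:
Path from root to F: D -> A -> E -> G -> F
Depth = number of edges = 4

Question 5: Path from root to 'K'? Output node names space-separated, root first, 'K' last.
Walk down from root: D -> A -> K

Answer: D A K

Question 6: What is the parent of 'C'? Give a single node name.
Scan adjacency: C appears as child of D

Answer: D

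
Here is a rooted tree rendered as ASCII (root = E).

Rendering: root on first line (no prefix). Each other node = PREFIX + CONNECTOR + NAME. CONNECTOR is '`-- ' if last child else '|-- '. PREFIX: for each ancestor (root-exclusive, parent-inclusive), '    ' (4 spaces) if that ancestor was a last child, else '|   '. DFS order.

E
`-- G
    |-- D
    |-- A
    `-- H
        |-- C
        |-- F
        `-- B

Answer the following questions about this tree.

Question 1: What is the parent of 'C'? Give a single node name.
Scan adjacency: C appears as child of H

Answer: H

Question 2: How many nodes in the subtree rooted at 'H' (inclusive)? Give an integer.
Subtree rooted at H contains: B, C, F, H
Count = 4

Answer: 4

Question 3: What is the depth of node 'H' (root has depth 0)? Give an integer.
Answer: 2

Derivation:
Path from root to H: E -> G -> H
Depth = number of edges = 2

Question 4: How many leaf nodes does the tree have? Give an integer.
Answer: 5

Derivation:
Leaves (nodes with no children): A, B, C, D, F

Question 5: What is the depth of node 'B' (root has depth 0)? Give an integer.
Path from root to B: E -> G -> H -> B
Depth = number of edges = 3

Answer: 3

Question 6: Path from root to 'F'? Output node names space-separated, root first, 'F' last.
Answer: E G H F

Derivation:
Walk down from root: E -> G -> H -> F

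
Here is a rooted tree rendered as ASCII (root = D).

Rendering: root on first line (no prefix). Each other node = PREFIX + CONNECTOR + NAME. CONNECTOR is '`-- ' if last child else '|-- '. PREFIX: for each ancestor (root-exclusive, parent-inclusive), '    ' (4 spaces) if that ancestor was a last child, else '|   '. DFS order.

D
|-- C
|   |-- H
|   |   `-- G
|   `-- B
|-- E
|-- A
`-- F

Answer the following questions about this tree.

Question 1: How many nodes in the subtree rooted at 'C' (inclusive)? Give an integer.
Subtree rooted at C contains: B, C, G, H
Count = 4

Answer: 4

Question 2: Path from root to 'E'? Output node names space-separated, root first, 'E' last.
Walk down from root: D -> E

Answer: D E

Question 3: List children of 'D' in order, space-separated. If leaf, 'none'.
Node D's children (from adjacency): C, E, A, F

Answer: C E A F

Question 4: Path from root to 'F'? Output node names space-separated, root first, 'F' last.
Walk down from root: D -> F

Answer: D F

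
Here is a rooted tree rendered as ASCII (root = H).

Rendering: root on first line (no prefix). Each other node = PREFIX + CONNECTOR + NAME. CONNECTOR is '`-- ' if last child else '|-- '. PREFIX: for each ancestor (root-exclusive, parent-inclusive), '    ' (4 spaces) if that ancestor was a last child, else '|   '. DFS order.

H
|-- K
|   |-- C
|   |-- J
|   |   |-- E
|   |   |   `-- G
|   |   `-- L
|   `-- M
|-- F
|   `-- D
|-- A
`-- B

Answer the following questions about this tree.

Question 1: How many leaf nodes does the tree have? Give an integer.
Answer: 7

Derivation:
Leaves (nodes with no children): A, B, C, D, G, L, M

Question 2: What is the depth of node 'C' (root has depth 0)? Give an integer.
Answer: 2

Derivation:
Path from root to C: H -> K -> C
Depth = number of edges = 2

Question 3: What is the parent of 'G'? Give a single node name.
Answer: E

Derivation:
Scan adjacency: G appears as child of E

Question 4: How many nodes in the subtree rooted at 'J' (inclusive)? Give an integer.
Subtree rooted at J contains: E, G, J, L
Count = 4

Answer: 4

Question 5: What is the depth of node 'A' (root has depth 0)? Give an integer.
Answer: 1

Derivation:
Path from root to A: H -> A
Depth = number of edges = 1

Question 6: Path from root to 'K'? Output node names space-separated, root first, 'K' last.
Walk down from root: H -> K

Answer: H K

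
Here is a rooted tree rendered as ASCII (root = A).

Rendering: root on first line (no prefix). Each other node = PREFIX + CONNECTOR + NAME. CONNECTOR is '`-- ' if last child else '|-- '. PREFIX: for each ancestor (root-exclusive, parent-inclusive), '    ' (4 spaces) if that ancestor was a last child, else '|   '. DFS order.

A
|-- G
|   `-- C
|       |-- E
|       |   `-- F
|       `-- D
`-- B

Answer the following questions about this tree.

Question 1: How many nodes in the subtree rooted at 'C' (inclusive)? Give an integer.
Answer: 4

Derivation:
Subtree rooted at C contains: C, D, E, F
Count = 4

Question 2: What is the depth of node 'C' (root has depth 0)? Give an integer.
Answer: 2

Derivation:
Path from root to C: A -> G -> C
Depth = number of edges = 2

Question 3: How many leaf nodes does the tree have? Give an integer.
Leaves (nodes with no children): B, D, F

Answer: 3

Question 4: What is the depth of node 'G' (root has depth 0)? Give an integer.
Answer: 1

Derivation:
Path from root to G: A -> G
Depth = number of edges = 1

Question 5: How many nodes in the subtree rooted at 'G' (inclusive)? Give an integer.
Answer: 5

Derivation:
Subtree rooted at G contains: C, D, E, F, G
Count = 5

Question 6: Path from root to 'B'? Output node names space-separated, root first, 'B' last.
Answer: A B

Derivation:
Walk down from root: A -> B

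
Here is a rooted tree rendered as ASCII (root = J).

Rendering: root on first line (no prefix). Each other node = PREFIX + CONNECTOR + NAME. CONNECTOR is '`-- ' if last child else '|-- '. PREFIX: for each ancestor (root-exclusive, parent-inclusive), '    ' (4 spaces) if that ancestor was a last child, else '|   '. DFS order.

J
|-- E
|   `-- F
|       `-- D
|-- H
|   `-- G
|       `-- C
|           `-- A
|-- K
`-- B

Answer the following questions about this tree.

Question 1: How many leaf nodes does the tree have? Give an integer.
Answer: 4

Derivation:
Leaves (nodes with no children): A, B, D, K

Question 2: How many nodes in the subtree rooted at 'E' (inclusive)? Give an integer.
Answer: 3

Derivation:
Subtree rooted at E contains: D, E, F
Count = 3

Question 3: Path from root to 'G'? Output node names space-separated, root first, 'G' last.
Walk down from root: J -> H -> G

Answer: J H G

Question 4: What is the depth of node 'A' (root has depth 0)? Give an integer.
Answer: 4

Derivation:
Path from root to A: J -> H -> G -> C -> A
Depth = number of edges = 4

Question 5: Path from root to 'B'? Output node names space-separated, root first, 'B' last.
Answer: J B

Derivation:
Walk down from root: J -> B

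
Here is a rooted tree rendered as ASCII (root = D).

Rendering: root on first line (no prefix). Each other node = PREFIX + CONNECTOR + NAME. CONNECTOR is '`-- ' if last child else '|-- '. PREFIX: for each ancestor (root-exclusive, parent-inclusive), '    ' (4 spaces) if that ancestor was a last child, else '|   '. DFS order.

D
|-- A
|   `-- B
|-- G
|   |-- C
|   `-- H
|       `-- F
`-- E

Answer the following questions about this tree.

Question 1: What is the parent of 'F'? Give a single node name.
Scan adjacency: F appears as child of H

Answer: H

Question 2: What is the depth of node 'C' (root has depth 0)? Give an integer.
Answer: 2

Derivation:
Path from root to C: D -> G -> C
Depth = number of edges = 2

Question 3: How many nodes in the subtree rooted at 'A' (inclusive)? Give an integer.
Answer: 2

Derivation:
Subtree rooted at A contains: A, B
Count = 2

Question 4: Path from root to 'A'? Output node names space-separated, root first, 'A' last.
Walk down from root: D -> A

Answer: D A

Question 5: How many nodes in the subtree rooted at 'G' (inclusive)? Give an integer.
Subtree rooted at G contains: C, F, G, H
Count = 4

Answer: 4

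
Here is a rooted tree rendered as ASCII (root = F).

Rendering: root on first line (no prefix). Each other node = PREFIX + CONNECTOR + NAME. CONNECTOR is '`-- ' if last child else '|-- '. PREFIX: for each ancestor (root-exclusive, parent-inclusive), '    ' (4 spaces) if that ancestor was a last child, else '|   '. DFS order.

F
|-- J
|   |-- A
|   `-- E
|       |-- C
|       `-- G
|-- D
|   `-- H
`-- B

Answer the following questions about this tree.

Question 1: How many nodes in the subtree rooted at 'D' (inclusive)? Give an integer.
Answer: 2

Derivation:
Subtree rooted at D contains: D, H
Count = 2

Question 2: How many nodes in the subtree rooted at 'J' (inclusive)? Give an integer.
Subtree rooted at J contains: A, C, E, G, J
Count = 5

Answer: 5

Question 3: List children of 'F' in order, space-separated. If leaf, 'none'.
Answer: J D B

Derivation:
Node F's children (from adjacency): J, D, B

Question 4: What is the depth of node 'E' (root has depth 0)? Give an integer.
Answer: 2

Derivation:
Path from root to E: F -> J -> E
Depth = number of edges = 2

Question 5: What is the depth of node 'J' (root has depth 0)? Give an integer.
Answer: 1

Derivation:
Path from root to J: F -> J
Depth = number of edges = 1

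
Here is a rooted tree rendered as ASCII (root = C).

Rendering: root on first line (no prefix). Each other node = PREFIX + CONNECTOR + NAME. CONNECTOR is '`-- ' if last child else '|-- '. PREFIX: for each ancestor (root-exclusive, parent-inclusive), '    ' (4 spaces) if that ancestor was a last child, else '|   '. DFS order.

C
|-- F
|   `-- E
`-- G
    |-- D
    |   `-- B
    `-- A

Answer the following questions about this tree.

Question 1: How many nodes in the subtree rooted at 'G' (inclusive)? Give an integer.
Answer: 4

Derivation:
Subtree rooted at G contains: A, B, D, G
Count = 4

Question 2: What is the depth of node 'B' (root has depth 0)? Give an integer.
Path from root to B: C -> G -> D -> B
Depth = number of edges = 3

Answer: 3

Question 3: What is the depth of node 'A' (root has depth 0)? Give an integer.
Answer: 2

Derivation:
Path from root to A: C -> G -> A
Depth = number of edges = 2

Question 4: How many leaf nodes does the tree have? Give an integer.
Answer: 3

Derivation:
Leaves (nodes with no children): A, B, E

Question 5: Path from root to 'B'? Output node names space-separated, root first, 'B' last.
Walk down from root: C -> G -> D -> B

Answer: C G D B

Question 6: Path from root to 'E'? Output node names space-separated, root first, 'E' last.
Walk down from root: C -> F -> E

Answer: C F E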